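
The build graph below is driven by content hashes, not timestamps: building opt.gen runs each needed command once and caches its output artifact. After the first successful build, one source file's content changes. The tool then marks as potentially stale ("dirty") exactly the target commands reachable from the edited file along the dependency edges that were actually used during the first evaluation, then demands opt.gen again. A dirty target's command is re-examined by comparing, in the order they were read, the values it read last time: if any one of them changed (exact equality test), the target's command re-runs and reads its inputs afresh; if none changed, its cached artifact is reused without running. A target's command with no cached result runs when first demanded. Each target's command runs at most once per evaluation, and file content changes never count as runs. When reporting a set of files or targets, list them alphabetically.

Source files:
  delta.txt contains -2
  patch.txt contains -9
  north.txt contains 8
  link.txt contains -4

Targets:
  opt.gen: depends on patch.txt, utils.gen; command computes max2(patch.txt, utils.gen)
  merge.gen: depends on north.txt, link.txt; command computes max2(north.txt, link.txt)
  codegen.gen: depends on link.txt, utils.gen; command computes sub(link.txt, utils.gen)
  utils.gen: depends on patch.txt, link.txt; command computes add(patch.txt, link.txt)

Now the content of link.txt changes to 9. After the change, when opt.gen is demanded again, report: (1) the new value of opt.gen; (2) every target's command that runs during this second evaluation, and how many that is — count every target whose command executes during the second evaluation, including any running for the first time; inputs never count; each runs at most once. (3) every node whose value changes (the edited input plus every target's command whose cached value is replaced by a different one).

Initial pass — values computed on the first demand:
  utils.gen = add(-9, -4) = -13
  opt.gen = max2(-9, -13) = -9

Second demand — change propagation:
  utils.gen: re-runs because link.txt -4->9; new result 0.
  opt.gen: re-runs because utils.gen -13->0; new result 0.

opt.gen now evaluates to 0.
Run set: opt.gen, utils.gen (2 run).
Changed values: link.txt, opt.gen, utils.gen.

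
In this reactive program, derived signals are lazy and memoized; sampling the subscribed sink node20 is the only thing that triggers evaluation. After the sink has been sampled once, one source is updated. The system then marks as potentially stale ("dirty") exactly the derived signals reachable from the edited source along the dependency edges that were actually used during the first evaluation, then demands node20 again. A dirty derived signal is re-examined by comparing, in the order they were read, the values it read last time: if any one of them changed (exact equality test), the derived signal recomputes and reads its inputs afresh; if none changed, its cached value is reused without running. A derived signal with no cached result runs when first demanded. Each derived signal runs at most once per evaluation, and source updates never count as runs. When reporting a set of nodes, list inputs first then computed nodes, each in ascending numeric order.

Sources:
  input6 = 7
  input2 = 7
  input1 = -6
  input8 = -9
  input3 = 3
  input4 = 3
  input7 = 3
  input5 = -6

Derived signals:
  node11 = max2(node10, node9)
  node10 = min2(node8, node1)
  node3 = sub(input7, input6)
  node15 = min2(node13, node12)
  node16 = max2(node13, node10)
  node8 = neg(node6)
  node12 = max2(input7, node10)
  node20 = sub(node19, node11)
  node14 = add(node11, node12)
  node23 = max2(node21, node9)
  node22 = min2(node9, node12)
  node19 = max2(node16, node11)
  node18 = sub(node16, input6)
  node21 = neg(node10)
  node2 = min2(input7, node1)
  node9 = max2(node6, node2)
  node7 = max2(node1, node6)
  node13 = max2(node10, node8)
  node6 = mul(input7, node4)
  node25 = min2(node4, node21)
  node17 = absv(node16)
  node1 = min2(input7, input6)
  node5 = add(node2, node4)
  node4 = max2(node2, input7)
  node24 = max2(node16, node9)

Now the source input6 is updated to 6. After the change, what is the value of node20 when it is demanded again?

First demand of the output computes:
  node1 = min2(3, 7) = 3
  node2 = min2(3, 3) = 3
  node4 = max2(3, 3) = 3
  node6 = mul(3, 3) = 9
  node8 = neg(9) = -9
  node9 = max2(9, 3) = 9
  node10 = min2(-9, 3) = -9
  node11 = max2(-9, 9) = 9
  node13 = max2(-9, -9) = -9
  node16 = max2(-9, -9) = -9
  node19 = max2(-9, 9) = 9
  node20 = sub(9, 9) = 0

After the edit, cleaning proceeds:
  node1: a read changed (input6 7->6) — executes, giving 3 — identical to its old value.
  node2: dirty, but its reads are unchanged (input7 unchanged, node1 unchanged); cached 3 stands.
  node4: dirty, but its reads are unchanged (node2 unchanged, input7 unchanged); cached 3 stands.
  node6: dirty, but its reads are unchanged (input7 unchanged, node4 unchanged); cached 9 stands.
  node8: dirty, but its reads are unchanged (node6 unchanged); cached -9 stands.
  node9: dirty, but its reads are unchanged (node6 unchanged, node2 unchanged); cached 9 stands.
  node10: dirty, but its reads are unchanged (node8 unchanged, node1 unchanged); cached -9 stands.
  node11: dirty, but its reads are unchanged (node10 unchanged, node9 unchanged); cached 9 stands.
  node13: dirty, but its reads are unchanged (node10 unchanged, node8 unchanged); cached -9 stands.
  node16: dirty, but its reads are unchanged (node13 unchanged, node10 unchanged); cached -9 stands.
  node19: dirty, but its reads are unchanged (node16 unchanged, node11 unchanged); cached 9 stands.
  node20: dirty, but its reads are unchanged (node19 unchanged, node11 unchanged); cached 0 stands.

Note the absorption at node1: it re-runs yet its value is the same, leaving the output's value untouched.

Demanding node20 again yields 0.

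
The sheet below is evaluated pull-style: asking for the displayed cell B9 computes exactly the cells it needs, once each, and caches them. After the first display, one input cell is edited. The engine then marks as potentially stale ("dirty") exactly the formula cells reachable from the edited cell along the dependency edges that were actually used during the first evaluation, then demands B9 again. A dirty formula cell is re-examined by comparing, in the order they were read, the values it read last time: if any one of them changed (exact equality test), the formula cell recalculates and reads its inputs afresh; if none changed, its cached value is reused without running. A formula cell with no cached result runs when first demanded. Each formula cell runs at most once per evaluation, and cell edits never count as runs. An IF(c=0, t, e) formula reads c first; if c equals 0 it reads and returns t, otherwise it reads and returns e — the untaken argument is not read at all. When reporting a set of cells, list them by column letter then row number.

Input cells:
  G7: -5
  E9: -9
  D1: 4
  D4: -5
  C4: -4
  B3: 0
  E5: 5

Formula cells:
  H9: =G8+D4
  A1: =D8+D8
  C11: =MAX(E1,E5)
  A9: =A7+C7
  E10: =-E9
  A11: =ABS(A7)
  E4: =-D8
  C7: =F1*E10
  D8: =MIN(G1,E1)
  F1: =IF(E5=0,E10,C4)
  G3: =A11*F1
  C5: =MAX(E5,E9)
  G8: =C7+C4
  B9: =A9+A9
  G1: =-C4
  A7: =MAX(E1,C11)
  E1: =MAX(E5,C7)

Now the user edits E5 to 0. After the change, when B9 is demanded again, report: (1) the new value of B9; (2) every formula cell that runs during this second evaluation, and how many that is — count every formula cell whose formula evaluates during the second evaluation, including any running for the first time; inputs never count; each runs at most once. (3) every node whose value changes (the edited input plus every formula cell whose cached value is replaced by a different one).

Demanding B9 again yields 324.
7 formula cells run: A7, A9, B9, C7, C11, E1, F1.
The nodes whose values change: A7, A9, B9, C7, C11, E1, E5, F1.

First demand of the output computes:
  E10 = -(-9) = 9
  F1 = IF(E5=0: E5=5 -> else branch C4) = -4
  C7 = -4 * 9 = -36
  E1 = MAX(5, -36) = 5
  C11 = MAX(5, 5) = 5
  A7 = MAX(5, 5) = 5
  A9 = 5 + -36 = -31
  B9 = -31 + -31 = -62

After the edit, cleaning proceeds:
  F1: a read changed (E5 5->0) — executes, giving 9.
  C7: a read changed (F1 -4->9) — executes, giving 81.
  E1: a read changed (E5 5->0; C7 -36->81) — executes, giving 81.
  C11: a read changed (E1 5->81; E5 5->0) — executes, giving 81.
  A7: a read changed (E1 5->81; C11 5->81) — executes, giving 81.
  A9: a read changed (A7 5->81; C7 -36->81) — executes, giving 162.
  B9: a read changed (A9 -31->162; A9 -31->162) — executes, giving 324.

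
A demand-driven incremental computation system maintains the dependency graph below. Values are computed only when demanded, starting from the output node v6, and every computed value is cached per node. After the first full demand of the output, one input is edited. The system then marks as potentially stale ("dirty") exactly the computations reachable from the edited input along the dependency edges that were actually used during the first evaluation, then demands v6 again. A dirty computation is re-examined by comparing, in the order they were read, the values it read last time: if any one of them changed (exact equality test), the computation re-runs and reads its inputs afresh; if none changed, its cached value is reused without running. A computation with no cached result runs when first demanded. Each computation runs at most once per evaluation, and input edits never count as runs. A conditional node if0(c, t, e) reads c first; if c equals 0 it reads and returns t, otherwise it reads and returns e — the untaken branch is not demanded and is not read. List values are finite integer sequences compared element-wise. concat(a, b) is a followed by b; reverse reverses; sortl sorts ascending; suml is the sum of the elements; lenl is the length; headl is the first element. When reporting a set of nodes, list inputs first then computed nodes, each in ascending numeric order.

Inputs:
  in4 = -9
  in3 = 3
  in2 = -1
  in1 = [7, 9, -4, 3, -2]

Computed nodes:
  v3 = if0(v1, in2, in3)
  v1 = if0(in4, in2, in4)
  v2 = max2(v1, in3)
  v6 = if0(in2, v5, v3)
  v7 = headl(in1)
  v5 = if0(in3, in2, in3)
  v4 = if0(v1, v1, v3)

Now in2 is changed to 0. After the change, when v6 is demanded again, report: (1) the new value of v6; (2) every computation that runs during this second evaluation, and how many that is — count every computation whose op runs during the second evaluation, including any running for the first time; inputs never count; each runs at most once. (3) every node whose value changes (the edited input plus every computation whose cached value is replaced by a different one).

First evaluation (everything demanded from the output):
  v1 = if0(in4=-9 -> else branch in4) = -9
  v3 = if0(v1=-9 -> else branch in3) = 3
  v6 = if0(in2=-1 -> else branch v3) = 3

Propagation after the edit:
  v5: demanded for the first time — runs, produces 3.
  v6: runs — in2 -1->0; result 3 (same value as before).

Key observation: a condition flipped, so demand reaches new nodes — v5 runs for the first time.

New value of v6: 3.
Computations that run: v5, v6 — 2 in total.
Values that change: in2.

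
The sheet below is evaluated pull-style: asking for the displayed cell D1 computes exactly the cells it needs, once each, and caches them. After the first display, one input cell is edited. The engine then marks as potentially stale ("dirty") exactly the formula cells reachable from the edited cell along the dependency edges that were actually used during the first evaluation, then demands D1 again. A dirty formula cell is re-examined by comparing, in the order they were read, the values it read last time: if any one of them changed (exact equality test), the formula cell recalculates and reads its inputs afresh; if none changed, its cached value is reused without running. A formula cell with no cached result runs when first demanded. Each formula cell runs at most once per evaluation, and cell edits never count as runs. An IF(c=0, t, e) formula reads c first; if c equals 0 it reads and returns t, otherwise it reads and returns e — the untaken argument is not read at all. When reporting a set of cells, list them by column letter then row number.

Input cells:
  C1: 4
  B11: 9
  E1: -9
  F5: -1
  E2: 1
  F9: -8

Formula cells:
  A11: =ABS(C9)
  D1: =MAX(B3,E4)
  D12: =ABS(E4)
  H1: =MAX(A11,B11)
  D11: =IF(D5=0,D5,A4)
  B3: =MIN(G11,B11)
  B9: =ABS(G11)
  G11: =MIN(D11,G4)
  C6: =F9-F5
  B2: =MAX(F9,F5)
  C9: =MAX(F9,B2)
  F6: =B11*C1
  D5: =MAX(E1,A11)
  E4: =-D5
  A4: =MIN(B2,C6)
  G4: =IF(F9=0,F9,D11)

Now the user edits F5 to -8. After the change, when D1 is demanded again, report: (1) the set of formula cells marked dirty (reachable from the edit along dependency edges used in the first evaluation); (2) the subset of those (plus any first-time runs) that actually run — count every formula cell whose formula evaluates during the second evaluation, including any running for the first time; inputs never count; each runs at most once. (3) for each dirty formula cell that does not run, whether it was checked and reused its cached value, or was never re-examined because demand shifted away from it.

The edit dirties: A4, A11, B2, B3, C6, C9, D1, D5, D11, E4, G4, G11.
12 formula cells run: A4, A11, B2, B3, C6, C9, D1, D5, D11, E4, G4, G11.
No dirty formula cell escaped a run.

First demand of the output computes:
  B2 = MAX(-8, -1) = -1
  C6 = -8 - -1 = -7
  A4 = MIN(-1, -7) = -7
  C9 = MAX(-8, -1) = -1
  A11 = ABS(-1) = 1
  D5 = MAX(-9, 1) = 1
  D11 = IF(D5=0: D5=1 -> else branch A4) = -7
  E4 = -(1) = -1
  G4 = IF(F9=0: F9=-8 -> else branch D11) = -7
  G11 = MIN(-7, -7) = -7
  B3 = MIN(-7, 9) = -7
  D1 = MAX(-7, -1) = -1

After the edit, cleaning proceeds:
  B2: a read changed (F5 -1->-8) — executes, giving -8.
  C6: a read changed (F5 -1->-8) — executes, giving 0.
  A4: a read changed (B2 -1->-8; C6 -7->0) — executes, giving -8.
  C9: a read changed (B2 -1->-8) — executes, giving -8.
  A11: a read changed (C9 -1->-8) — executes, giving 8.
  D5: a read changed (A11 1->8) — executes, giving 8.
  D11: a read changed (D5 1->8; A4 -7->-8) — executes, giving -8.
  E4: a read changed (D5 1->8) — executes, giving -8.
  G4: a read changed (D11 -7->-8) — executes, giving -8.
  G11: a read changed (D11 -7->-8; G4 -7->-8) — executes, giving -8.
  B3: a read changed (G11 -7->-8) — executes, giving -8.
  D1: a read changed (B3 -7->-8; E4 -1->-8) — executes, giving -8.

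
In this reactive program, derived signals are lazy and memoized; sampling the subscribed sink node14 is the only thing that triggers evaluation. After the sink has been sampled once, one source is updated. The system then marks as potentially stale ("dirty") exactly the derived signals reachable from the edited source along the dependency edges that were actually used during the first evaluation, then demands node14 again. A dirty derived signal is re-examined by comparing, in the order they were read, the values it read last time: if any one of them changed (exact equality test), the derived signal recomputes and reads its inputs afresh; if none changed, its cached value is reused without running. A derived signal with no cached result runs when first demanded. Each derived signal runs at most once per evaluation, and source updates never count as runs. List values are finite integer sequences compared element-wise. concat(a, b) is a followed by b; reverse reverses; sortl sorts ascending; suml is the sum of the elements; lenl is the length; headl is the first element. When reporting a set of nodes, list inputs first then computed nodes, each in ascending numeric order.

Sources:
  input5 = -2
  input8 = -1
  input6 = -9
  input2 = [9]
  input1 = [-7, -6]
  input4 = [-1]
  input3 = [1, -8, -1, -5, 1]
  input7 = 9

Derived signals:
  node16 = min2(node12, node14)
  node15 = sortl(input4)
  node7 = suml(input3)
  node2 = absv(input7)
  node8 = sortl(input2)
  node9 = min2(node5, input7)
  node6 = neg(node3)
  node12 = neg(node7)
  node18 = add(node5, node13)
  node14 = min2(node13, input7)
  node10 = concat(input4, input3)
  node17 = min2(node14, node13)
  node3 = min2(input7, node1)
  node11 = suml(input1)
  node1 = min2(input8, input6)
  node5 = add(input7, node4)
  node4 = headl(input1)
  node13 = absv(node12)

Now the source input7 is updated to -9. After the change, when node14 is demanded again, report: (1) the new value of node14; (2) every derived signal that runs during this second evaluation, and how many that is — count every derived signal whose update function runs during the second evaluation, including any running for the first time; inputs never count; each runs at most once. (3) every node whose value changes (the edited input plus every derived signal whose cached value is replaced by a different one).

First demand of the output computes:
  node7 = suml([1, -8, -1, -5, 1]) = -12
  node12 = neg(-12) = 12
  node13 = absv(12) = 12
  node14 = min2(12, 9) = 9

After the edit, cleaning proceeds:
  node14: a read changed (input7 9->-9) — executes, giving -9.

Demanding node14 again yields -9.
1 derived signals run: node14.
The nodes whose values change: input7, node14.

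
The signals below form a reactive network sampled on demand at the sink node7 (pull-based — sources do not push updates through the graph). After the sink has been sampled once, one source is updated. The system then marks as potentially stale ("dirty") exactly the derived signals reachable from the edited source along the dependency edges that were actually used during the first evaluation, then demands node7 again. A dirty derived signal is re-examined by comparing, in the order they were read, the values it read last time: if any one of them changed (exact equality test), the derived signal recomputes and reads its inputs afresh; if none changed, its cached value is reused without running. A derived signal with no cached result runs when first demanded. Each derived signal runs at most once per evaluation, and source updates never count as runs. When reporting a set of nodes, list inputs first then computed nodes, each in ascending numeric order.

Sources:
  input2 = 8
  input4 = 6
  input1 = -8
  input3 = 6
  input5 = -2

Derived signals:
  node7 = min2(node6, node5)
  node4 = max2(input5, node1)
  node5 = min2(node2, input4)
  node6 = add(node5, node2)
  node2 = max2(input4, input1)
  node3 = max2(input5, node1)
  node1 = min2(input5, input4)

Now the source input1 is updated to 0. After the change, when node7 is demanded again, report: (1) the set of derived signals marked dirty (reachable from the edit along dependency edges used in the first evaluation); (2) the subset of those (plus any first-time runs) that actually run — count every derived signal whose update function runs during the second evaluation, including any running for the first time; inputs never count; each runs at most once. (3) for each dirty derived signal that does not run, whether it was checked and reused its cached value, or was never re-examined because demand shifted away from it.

Initial pass — values computed on the first demand:
  node2 = max2(6, -8) = 6
  node5 = min2(6, 6) = 6
  node6 = add(6, 6) = 12
  node7 = min2(12, 6) = 6

Second demand — change propagation:
  node2: re-runs because input1 -8->0; new result 6 (unchanged).
  node5: re-examined; everything it read last time is the same (node2 unchanged, input4 unchanged) — cache 6 kept, no run.
  node6: re-examined; everything it read last time is the same (node5 unchanged, node2 unchanged) — cache 12 kept, no run.
  node7: re-examined; everything it read last time is the same (node6 unchanged, node5 unchanged) — cache 6 kept, no run.

The important point: node2 recomputes to an identical value, and the output ends up unchanged.

Dirty set: node2, node5, node6, node7.
Run set: node2 (1 run).
Re-examined without running (cache reused): node5, node6, node7.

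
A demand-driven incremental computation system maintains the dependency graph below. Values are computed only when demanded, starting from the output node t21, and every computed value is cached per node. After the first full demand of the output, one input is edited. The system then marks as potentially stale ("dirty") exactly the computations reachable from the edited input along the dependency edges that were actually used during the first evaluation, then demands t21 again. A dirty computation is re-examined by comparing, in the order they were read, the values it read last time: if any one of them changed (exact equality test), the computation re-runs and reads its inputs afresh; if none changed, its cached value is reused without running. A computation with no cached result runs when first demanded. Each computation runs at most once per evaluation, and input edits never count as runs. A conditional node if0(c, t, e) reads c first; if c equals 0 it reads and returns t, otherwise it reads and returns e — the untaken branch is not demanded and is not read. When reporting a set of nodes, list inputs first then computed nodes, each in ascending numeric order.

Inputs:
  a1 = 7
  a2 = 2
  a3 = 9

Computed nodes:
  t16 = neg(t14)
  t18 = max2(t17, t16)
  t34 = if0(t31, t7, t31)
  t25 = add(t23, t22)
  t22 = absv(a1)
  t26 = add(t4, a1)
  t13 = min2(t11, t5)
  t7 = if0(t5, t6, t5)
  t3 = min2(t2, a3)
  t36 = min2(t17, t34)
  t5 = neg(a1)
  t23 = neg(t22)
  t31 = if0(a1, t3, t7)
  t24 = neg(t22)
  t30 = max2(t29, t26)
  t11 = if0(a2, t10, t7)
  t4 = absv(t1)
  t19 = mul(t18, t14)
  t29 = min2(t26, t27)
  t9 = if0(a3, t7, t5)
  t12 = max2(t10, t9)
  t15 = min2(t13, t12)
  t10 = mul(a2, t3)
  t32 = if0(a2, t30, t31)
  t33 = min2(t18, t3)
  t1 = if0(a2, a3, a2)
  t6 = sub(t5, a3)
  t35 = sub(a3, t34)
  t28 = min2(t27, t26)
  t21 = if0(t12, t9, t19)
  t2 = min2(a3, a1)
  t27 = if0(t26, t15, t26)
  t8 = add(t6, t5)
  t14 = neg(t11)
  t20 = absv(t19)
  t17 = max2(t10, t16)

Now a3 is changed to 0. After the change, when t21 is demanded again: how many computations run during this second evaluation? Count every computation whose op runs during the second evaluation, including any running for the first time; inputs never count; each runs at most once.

Computations that run: t2, t3, t9, t10, t12, t21 — 6 in total.
Key observation: a condition flipped, so demand moved to the other branch — t17, t18, t19 are never re-examined.

First evaluation (everything demanded from the output):
  t2 = min2(9, 7) = 7
  t3 = min2(7, 9) = 7
  t5 = neg(7) = -7
  t7 = if0(t5=-7 -> else branch t5) = -7
  t9 = if0(a3=9 -> else branch t5) = -7
  t10 = mul(2, 7) = 14
  t11 = if0(a2=2 -> else branch t7) = -7
  t12 = max2(14, -7) = 14
  t14 = neg(-7) = 7
  t16 = neg(7) = -7
  t17 = max2(14, -7) = 14
  t18 = max2(14, -7) = 14
  t19 = mul(14, 7) = 98
  t21 = if0(t12=14 -> else branch t19) = 98

Propagation after the edit:
  t2: runs — a3 9->0; result 0.
  t3: runs — t2 7->0; a3 9->0; result 0.
  t9: runs — a3 9->0; result -7 (same value as before).
  t10: runs — t3 7->0; result 0.
  t12: runs — t10 14->0; result 0.
  t17: marked dirty but never re-examined — demand shifted away from it.
  t18: marked dirty but never re-examined — demand shifted away from it.
  t19: marked dirty but never re-examined — demand shifted away from it.
  t21: runs — t12 14->0; result -7.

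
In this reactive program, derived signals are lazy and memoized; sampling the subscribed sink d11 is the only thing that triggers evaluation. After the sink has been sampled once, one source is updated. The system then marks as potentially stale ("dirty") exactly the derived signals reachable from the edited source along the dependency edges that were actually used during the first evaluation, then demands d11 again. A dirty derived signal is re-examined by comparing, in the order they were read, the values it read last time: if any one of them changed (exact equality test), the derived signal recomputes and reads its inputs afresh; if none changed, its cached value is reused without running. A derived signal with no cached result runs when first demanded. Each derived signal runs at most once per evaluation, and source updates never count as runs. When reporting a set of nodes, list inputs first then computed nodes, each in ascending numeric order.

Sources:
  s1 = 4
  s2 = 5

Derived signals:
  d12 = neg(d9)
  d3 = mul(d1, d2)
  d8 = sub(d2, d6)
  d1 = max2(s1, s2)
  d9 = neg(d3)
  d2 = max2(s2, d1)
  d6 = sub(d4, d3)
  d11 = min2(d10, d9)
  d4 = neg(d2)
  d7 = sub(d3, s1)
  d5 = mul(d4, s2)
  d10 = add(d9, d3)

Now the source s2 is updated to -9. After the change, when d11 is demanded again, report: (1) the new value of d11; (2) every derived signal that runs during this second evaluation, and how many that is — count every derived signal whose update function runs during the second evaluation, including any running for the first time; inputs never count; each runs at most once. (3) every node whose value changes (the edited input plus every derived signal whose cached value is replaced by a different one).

Demanding d11 again yields -16.
6 derived signals run: d1, d2, d3, d9, d10, d11.
The nodes whose values change: s2, d1, d2, d3, d9, d11.

First demand of the output computes:
  d1 = max2(4, 5) = 5
  d2 = max2(5, 5) = 5
  d3 = mul(5, 5) = 25
  d9 = neg(25) = -25
  d10 = add(-25, 25) = 0
  d11 = min2(0, -25) = -25

After the edit, cleaning proceeds:
  d1: a read changed (s2 5->-9) — executes, giving 4.
  d2: a read changed (s2 5->-9; d1 5->4) — executes, giving 4.
  d3: a read changed (d1 5->4; d2 5->4) — executes, giving 16.
  d9: a read changed (d3 25->16) — executes, giving -16.
  d10: a read changed (d9 -25->-16; d3 25->16) — executes, giving 0 — identical to its old value.
  d11: a read changed (d9 -25->-16) — executes, giving -16.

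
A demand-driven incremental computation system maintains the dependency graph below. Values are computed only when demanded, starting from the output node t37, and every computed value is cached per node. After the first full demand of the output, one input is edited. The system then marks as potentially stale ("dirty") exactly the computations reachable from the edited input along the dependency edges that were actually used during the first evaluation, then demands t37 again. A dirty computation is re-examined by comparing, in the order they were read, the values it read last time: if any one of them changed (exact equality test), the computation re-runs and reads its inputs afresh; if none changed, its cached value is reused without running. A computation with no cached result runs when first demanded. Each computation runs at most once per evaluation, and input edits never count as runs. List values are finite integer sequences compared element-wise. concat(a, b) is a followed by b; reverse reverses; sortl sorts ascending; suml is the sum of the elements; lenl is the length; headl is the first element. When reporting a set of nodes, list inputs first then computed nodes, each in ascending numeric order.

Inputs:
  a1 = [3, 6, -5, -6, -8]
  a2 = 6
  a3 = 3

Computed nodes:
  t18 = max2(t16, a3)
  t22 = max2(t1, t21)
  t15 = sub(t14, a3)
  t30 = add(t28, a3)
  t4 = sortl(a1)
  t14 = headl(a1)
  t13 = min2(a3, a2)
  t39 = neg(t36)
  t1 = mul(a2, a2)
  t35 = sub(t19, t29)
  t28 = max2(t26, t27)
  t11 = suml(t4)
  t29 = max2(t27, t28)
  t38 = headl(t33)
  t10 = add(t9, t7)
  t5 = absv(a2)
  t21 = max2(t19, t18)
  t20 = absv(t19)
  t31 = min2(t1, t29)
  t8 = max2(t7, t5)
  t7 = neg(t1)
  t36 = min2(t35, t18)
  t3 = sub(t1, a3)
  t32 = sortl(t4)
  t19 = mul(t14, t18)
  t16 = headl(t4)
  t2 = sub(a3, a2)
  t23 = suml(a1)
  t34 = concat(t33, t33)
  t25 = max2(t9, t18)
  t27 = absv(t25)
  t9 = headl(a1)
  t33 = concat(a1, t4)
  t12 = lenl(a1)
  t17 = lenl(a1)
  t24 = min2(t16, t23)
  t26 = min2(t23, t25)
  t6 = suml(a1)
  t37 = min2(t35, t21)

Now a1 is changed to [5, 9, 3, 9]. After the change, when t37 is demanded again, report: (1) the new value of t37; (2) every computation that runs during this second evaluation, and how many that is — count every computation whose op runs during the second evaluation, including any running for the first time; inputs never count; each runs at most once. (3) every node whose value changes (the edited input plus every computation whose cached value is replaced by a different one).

New value of t37: 10.
Computations that run: t4, t9, t14, t16, t18, t19, t21, t23, t25, t26, t27, t28, t29, t35, t37 — 15 in total.
Values that change: a1, t4, t9, t14, t16, t19, t21, t23, t25, t26, t27, t28, t29, t35, t37.

First evaluation (everything demanded from the output):
  t4 = sortl([3, 6, -5, -6, -8]) = [-8, -6, -5, 3, 6]
  t9 = headl([3, 6, -5, -6, -8]) = 3
  t14 = headl([3, 6, -5, -6, -8]) = 3
  t16 = headl([-8, -6, -5, 3, 6]) = -8
  t18 = max2(-8, 3) = 3
  t19 = mul(3, 3) = 9
  t21 = max2(9, 3) = 9
  t23 = suml([3, 6, -5, -6, -8]) = -10
  t25 = max2(3, 3) = 3
  t26 = min2(-10, 3) = -10
  t27 = absv(3) = 3
  t28 = max2(-10, 3) = 3
  t29 = max2(3, 3) = 3
  t35 = sub(9, 3) = 6
  t37 = min2(6, 9) = 6

Propagation after the edit:
  t4: runs — a1 [3, 6, -5, -6, -8]->[5, 9, 3, 9]; result [3, 5, 9, 9].
  t9: runs — a1 [3, 6, -5, -6, -8]->[5, 9, 3, 9]; result 5.
  t14: runs — a1 [3, 6, -5, -6, -8]->[5, 9, 3, 9]; result 5.
  t16: runs — t4 [-8, -6, -5, 3, 6]->[3, 5, 9, 9]; result 3.
  t18: runs — t16 -8->3; result 3 (same value as before).
  t19: runs — t14 3->5; result 15.
  t21: runs — t19 9->15; result 15.
  t23: runs — a1 [3, 6, -5, -6, -8]->[5, 9, 3, 9]; result 26.
  t25: runs — t9 3->5; result 5.
  t26: runs — t23 -10->26; t25 3->5; result 5.
  t27: runs — t25 3->5; result 5.
  t28: runs — t26 -10->5; t27 3->5; result 5.
  t29: runs — t27 3->5; t28 3->5; result 5.
  t35: runs — t19 9->15; t29 3->5; result 10.
  t37: runs — t35 6->10; t21 9->15; result 10.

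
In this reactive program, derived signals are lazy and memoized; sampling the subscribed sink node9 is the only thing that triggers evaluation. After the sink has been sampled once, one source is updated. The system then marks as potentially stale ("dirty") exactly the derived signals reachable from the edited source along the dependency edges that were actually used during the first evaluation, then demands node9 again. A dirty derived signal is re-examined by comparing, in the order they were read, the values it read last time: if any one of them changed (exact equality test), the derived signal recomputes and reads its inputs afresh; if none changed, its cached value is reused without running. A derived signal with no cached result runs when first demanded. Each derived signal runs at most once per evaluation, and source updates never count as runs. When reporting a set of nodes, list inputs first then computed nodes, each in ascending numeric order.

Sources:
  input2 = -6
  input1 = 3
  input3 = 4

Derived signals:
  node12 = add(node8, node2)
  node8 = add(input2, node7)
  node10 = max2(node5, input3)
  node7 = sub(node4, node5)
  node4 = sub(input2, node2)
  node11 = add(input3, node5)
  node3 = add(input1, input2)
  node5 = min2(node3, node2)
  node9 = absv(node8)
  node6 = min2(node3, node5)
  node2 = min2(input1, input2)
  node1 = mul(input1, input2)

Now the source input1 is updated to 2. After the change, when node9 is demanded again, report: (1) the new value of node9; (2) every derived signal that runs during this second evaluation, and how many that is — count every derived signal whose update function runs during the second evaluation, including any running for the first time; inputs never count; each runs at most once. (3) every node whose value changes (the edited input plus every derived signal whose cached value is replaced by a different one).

First demand of the output computes:
  node2 = min2(3, -6) = -6
  node3 = add(3, -6) = -3
  node4 = sub(-6, -6) = 0
  node5 = min2(-3, -6) = -6
  node7 = sub(0, -6) = 6
  node8 = add(-6, 6) = 0
  node9 = absv(0) = 0

After the edit, cleaning proceeds:
  node2: a read changed (input1 3->2) — executes, giving -6 — identical to its old value.
  node3: a read changed (input1 3->2) — executes, giving -4.
  node4: dirty, but its reads are unchanged (input2 unchanged, node2 unchanged); cached 0 stands.
  node5: a read changed (node3 -3->-4) — executes, giving -6 — identical to its old value.
  node7: dirty, but its reads are unchanged (node4 unchanged, node5 unchanged); cached 6 stands.
  node8: dirty, but its reads are unchanged (input2 unchanged, node7 unchanged); cached 0 stands.
  node9: dirty, but its reads are unchanged (node8 unchanged); cached 0 stands.

Note where the cutoff bites: node4 is checked, finds nothing changed, and keeps its cache.

Demanding node9 again yields 0.
3 derived signals run: node2, node3, node5.
The nodes whose values change: input1, node3.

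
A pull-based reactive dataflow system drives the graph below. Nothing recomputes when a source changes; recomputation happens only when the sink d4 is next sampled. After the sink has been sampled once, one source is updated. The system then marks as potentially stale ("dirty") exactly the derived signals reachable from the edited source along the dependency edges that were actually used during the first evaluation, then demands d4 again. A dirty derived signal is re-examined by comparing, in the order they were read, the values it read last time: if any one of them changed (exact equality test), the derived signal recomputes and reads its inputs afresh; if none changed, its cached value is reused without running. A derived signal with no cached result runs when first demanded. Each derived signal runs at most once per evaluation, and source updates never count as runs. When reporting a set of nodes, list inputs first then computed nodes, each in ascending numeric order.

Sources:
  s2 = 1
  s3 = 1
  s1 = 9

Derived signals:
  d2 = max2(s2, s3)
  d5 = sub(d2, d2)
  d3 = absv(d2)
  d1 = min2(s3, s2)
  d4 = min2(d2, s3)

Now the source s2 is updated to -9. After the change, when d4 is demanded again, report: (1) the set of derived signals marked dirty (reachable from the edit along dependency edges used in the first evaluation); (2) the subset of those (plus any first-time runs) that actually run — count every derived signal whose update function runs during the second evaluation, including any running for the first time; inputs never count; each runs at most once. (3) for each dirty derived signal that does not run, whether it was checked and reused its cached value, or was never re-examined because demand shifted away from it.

First evaluation (everything demanded from the output):
  d2 = max2(1, 1) = 1
  d4 = min2(1, 1) = 1

Propagation after the edit:
  d2: runs — s2 1->-9; result 1 (same value as before).
  d4: checked — values it read are unchanged (d2 unchanged, s3 unchanged); reused cached 1 without running.

Key observation: the change is absorbed at d2 — it re-runs but produces the same value, and the output's value is unchanged.

Marked dirty: d2, d4.
Derived signals that run: d2 — 1 in total.
Checked but reused from cache: d4.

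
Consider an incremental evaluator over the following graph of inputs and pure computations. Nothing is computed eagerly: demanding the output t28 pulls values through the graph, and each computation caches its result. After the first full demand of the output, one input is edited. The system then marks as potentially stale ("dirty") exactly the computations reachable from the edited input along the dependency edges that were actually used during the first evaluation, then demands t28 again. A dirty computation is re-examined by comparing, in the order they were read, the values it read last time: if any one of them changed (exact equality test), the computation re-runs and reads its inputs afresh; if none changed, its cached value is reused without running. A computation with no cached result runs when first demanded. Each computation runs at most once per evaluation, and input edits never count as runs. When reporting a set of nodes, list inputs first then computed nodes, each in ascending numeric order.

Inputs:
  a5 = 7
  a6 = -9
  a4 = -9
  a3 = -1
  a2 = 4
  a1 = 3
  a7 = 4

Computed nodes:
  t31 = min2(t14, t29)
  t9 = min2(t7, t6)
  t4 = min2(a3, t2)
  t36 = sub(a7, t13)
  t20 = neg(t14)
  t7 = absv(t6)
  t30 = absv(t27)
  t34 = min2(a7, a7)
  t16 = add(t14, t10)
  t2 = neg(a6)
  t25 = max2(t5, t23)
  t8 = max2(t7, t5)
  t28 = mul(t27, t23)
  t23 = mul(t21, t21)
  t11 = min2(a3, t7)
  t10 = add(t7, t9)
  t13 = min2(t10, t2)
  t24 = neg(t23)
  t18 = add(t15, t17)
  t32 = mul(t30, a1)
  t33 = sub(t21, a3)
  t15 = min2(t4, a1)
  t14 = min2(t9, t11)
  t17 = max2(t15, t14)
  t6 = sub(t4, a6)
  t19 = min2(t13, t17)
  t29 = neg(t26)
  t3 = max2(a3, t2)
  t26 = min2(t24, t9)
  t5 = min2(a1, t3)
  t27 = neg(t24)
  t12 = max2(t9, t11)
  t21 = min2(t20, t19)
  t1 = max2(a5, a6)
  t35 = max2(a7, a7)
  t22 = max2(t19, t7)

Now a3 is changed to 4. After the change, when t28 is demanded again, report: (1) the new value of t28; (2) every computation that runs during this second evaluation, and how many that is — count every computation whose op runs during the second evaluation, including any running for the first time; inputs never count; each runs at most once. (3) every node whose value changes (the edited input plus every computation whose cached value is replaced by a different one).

t28 now evaluates to 256.
Run set: t4, t6, t7, t9, t10, t11, t13, t14, t15, t17, t19, t20, t21, t23, t24, t27, t28 (17 run).
Changed values: a3, t4, t6, t7, t9, t10, t11, t14, t15, t17, t19, t20, t21, t23, t24, t27, t28.

Initial pass — values computed on the first demand:
  t2 = neg(-9) = 9
  t4 = min2(-1, 9) = -1
  t6 = sub(-1, -9) = 8
  t7 = absv(8) = 8
  t9 = min2(8, 8) = 8
  t10 = add(8, 8) = 16
  t11 = min2(-1, 8) = -1
  t13 = min2(16, 9) = 9
  t14 = min2(8, -1) = -1
  t15 = min2(-1, 3) = -1
  t17 = max2(-1, -1) = -1
  t19 = min2(9, -1) = -1
  t20 = neg(-1) = 1
  t21 = min2(1, -1) = -1
  t23 = mul(-1, -1) = 1
  t24 = neg(1) = -1
  t27 = neg(-1) = 1
  t28 = mul(1, 1) = 1

Second demand — change propagation:
  t4: re-runs because a3 -1->4; new result 4.
  t6: re-runs because t4 -1->4; new result 13.
  t7: re-runs because t6 8->13; new result 13.
  t9: re-runs because t7 8->13; t6 8->13; new result 13.
  t10: re-runs because t7 8->13; t9 8->13; new result 26.
  t11: re-runs because a3 -1->4; t7 8->13; new result 4.
  t13: re-runs because t10 16->26; new result 9 (unchanged).
  t14: re-runs because t9 8->13; t11 -1->4; new result 4.
  t15: re-runs because t4 -1->4; new result 3.
  t17: re-runs because t15 -1->3; t14 -1->4; new result 4.
  t19: re-runs because t17 -1->4; new result 4.
  t20: re-runs because t14 -1->4; new result -4.
  t21: re-runs because t20 1->-4; t19 -1->4; new result -4.
  t23: re-runs because t21 -1->-4; t21 -1->-4; new result 16.
  t24: re-runs because t23 1->16; new result -16.
  t27: re-runs because t24 -1->-16; new result 16.
  t28: re-runs because t27 1->16; t23 1->16; new result 256.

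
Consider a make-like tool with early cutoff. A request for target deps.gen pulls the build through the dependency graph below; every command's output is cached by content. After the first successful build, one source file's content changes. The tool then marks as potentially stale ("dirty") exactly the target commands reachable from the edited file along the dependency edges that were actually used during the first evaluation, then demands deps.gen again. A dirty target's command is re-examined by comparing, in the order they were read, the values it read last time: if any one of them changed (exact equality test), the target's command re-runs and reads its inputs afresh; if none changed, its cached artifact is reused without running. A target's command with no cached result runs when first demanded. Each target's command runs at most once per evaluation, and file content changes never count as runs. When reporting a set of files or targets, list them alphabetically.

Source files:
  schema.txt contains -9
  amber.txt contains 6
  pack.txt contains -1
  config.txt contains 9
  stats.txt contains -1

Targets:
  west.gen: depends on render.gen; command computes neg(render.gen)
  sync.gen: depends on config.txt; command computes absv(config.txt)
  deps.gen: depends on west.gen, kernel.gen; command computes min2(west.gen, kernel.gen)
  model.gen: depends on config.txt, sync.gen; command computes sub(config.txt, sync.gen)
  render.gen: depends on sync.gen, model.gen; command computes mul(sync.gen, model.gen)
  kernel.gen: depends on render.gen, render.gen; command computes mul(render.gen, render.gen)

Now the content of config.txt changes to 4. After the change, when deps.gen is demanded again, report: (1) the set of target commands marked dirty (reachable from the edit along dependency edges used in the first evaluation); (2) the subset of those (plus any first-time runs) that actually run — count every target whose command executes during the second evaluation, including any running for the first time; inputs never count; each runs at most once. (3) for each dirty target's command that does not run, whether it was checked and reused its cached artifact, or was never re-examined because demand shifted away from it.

The edit dirties: deps.gen, kernel.gen, model.gen, render.gen, sync.gen, west.gen.
3 target commands run: model.gen, render.gen, sync.gen.
Cache hits after checking: deps.gen, kernel.gen, west.gen.
Note where the cutoff bites: kernel.gen is checked, finds nothing changed, and keeps its cache.

First demand of the output computes:
  sync.gen = absv(9) = 9
  model.gen = sub(9, 9) = 0
  render.gen = mul(9, 0) = 0
  kernel.gen = mul(0, 0) = 0
  west.gen = neg(0) = 0
  deps.gen = min2(0, 0) = 0

After the edit, cleaning proceeds:
  sync.gen: a read changed (config.txt 9->4) — executes, giving 4.
  model.gen: a read changed (config.txt 9->4; sync.gen 9->4) — executes, giving 0 — identical to its old value.
  render.gen: a read changed (sync.gen 9->4) — executes, giving 0 — identical to its old value.
  kernel.gen: dirty, but its reads are unchanged (render.gen unchanged, render.gen unchanged); cached 0 stands.
  west.gen: dirty, but its reads are unchanged (render.gen unchanged); cached 0 stands.
  deps.gen: dirty, but its reads are unchanged (west.gen unchanged, kernel.gen unchanged); cached 0 stands.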